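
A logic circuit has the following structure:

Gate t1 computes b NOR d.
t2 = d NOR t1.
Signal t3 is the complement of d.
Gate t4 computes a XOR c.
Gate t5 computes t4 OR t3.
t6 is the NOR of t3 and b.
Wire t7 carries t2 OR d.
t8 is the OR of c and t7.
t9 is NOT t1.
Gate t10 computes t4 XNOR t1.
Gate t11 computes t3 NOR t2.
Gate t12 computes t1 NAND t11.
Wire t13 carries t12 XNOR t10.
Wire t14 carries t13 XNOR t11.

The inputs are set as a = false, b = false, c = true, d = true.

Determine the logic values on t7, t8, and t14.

t7 = true  t8 = true  t14 = false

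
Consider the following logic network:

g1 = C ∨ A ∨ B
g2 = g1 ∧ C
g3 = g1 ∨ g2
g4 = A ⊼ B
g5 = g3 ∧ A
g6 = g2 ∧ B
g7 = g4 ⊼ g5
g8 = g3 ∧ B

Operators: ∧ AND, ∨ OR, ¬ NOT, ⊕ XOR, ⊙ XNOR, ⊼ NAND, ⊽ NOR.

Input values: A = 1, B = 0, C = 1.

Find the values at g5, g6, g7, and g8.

g5 = 1, g6 = 0, g7 = 0, g8 = 0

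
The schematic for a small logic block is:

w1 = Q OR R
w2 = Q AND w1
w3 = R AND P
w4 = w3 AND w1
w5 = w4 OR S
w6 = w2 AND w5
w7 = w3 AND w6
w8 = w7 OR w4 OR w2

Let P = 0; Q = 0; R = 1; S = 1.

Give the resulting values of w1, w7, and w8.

w1 = Q OR R = 0 OR 1 = 1
w2 = Q AND w1 = 0 AND 1 = 0
w3 = R AND P = 1 AND 0 = 0
w4 = w3 AND w1 = 0 AND 1 = 0
w5 = w4 OR S = 0 OR 1 = 1
w6 = w2 AND w5 = 0 AND 1 = 0
w7 = w3 AND w6 = 0 AND 0 = 0
w8 = w7 OR w4 OR w2 = 0 OR 0 OR 0 = 0

w1 = 1  w7 = 0  w8 = 0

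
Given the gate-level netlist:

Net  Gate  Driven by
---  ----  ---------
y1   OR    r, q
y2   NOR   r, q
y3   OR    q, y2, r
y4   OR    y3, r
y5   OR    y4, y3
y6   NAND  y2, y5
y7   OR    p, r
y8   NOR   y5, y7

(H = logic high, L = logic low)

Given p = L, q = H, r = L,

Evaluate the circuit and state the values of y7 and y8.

y2 = r NOR q = L NOR H = L
y3 = q OR y2 OR r = H OR L OR L = H
y4 = y3 OR r = H OR L = H
y5 = y4 OR y3 = H OR H = H
y7 = p OR r = L OR L = L
y8 = y5 NOR y7 = H NOR L = L

y7 = L  y8 = L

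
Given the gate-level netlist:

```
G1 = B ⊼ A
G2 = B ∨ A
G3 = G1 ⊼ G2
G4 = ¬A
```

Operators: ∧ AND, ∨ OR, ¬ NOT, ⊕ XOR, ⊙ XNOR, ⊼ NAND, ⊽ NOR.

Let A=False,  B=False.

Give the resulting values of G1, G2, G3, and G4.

G1 = True, G2 = False, G3 = True, G4 = True

G1 = B NAND A = False NAND False = True
G2 = B OR A = False OR False = False
G3 = G1 NAND G2 = True NAND False = True
G4 = NOT A = NOT False = True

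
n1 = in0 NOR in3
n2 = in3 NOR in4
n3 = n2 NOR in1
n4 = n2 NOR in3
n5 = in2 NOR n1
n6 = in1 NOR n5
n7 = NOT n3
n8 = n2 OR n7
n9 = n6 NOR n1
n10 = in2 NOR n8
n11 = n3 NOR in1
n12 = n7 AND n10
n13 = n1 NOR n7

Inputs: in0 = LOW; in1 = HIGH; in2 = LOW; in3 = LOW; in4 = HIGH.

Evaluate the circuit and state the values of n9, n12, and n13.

n9 = LOW; n12 = LOW; n13 = LOW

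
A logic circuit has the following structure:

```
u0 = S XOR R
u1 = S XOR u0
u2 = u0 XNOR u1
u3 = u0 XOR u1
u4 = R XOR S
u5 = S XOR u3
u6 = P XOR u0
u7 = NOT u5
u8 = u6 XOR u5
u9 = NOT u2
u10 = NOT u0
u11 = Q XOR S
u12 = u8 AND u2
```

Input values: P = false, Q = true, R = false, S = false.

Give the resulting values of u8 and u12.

u0 = S XOR R = false XOR false = false
u1 = S XOR u0 = false XOR false = false
u2 = u0 XNOR u1 = false XNOR false = true
u3 = u0 XOR u1 = false XOR false = false
u5 = S XOR u3 = false XOR false = false
u6 = P XOR u0 = false XOR false = false
u8 = u6 XOR u5 = false XOR false = false
u12 = u8 AND u2 = false AND true = false

u8 = false, u12 = false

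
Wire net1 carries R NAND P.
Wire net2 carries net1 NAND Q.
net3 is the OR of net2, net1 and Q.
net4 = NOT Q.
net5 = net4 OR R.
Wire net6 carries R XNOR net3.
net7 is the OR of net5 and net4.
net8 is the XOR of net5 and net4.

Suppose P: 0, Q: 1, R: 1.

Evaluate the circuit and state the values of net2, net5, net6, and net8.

net1 = R NAND P = 1 NAND 0 = 1
net2 = net1 NAND Q = 1 NAND 1 = 0
net3 = net2 OR net1 OR Q = 0 OR 1 OR 1 = 1
net4 = NOT Q = NOT 1 = 0
net5 = net4 OR R = 0 OR 1 = 1
net6 = R XNOR net3 = 1 XNOR 1 = 1
net8 = net5 XOR net4 = 1 XOR 0 = 1

net2 = 0, net5 = 1, net6 = 1, net8 = 1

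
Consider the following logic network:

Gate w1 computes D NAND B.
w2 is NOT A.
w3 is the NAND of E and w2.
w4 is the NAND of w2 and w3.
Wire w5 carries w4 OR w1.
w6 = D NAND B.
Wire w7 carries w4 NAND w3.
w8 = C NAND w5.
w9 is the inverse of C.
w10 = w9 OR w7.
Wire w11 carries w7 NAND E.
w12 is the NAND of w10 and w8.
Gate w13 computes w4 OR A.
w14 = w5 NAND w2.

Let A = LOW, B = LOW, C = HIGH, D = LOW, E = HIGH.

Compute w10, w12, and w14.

w1 = D NAND B = LOW NAND LOW = HIGH
w2 = NOT A = NOT LOW = HIGH
w3 = E NAND w2 = HIGH NAND HIGH = LOW
w4 = w2 NAND w3 = HIGH NAND LOW = HIGH
w5 = w4 OR w1 = HIGH OR HIGH = HIGH
w7 = w4 NAND w3 = HIGH NAND LOW = HIGH
w8 = C NAND w5 = HIGH NAND HIGH = LOW
w9 = NOT C = NOT HIGH = LOW
w10 = w9 OR w7 = LOW OR HIGH = HIGH
w12 = w10 NAND w8 = HIGH NAND LOW = HIGH
w14 = w5 NAND w2 = HIGH NAND HIGH = LOW

w10 = HIGH, w12 = HIGH, w14 = LOW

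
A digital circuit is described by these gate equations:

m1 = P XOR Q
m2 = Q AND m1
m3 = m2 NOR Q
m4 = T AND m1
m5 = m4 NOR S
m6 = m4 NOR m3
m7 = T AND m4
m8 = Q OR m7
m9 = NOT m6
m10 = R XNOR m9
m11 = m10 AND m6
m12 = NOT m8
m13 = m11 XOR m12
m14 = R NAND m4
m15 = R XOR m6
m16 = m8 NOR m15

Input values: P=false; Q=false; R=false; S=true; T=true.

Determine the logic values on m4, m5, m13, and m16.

m4 = false, m5 = false, m13 = true, m16 = true

m1 = P XOR Q = false XOR false = false
m2 = Q AND m1 = false AND false = false
m3 = m2 NOR Q = false NOR false = true
m4 = T AND m1 = true AND false = false
m5 = m4 NOR S = false NOR true = false
m6 = m4 NOR m3 = false NOR true = false
m7 = T AND m4 = true AND false = false
m8 = Q OR m7 = false OR false = false
m9 = NOT m6 = NOT false = true
m10 = R XNOR m9 = false XNOR true = false
m11 = m10 AND m6 = false AND false = false
m12 = NOT m8 = NOT false = true
m13 = m11 XOR m12 = false XOR true = true
m15 = R XOR m6 = false XOR false = false
m16 = m8 NOR m15 = false NOR false = true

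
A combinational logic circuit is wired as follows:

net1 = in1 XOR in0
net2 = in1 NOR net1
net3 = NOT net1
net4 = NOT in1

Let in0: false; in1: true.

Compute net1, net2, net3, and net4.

net1 = true; net2 = false; net3 = false; net4 = false

net1 = in1 XOR in0 = true XOR false = true
net2 = in1 NOR net1 = true NOR true = false
net3 = NOT net1 = NOT true = false
net4 = NOT in1 = NOT true = false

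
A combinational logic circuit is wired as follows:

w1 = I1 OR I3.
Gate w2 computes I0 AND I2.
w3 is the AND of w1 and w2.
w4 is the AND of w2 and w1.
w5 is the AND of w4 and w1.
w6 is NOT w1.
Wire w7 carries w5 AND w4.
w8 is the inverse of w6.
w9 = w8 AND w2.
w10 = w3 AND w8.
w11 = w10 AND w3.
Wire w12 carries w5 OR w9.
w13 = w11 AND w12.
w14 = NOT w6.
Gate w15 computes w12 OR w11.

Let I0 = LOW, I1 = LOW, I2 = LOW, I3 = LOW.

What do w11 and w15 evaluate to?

w11 = LOW  w15 = LOW

w1 = I1 OR I3 = LOW OR LOW = LOW
w2 = I0 AND I2 = LOW AND LOW = LOW
w3 = w1 AND w2 = LOW AND LOW = LOW
w4 = w2 AND w1 = LOW AND LOW = LOW
w5 = w4 AND w1 = LOW AND LOW = LOW
w6 = NOT w1 = NOT LOW = HIGH
w8 = NOT w6 = NOT HIGH = LOW
w9 = w8 AND w2 = LOW AND LOW = LOW
w10 = w3 AND w8 = LOW AND LOW = LOW
w11 = w10 AND w3 = LOW AND LOW = LOW
w12 = w5 OR w9 = LOW OR LOW = LOW
w15 = w12 OR w11 = LOW OR LOW = LOW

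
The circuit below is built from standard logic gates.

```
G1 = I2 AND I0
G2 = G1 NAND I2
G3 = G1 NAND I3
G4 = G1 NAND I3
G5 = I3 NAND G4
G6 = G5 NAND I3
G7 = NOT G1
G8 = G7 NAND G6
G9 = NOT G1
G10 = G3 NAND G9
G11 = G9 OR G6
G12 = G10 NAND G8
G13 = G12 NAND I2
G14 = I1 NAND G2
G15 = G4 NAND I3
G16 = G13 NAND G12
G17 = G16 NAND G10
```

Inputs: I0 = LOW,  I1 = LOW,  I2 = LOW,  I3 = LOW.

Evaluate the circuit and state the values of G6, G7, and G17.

G6 = HIGH, G7 = HIGH, G17 = HIGH

G1 = I2 AND I0 = LOW AND LOW = LOW
G3 = G1 NAND I3 = LOW NAND LOW = HIGH
G4 = G1 NAND I3 = LOW NAND LOW = HIGH
G5 = I3 NAND G4 = LOW NAND HIGH = HIGH
G6 = G5 NAND I3 = HIGH NAND LOW = HIGH
G7 = NOT G1 = NOT LOW = HIGH
G8 = G7 NAND G6 = HIGH NAND HIGH = LOW
G9 = NOT G1 = NOT LOW = HIGH
G10 = G3 NAND G9 = HIGH NAND HIGH = LOW
G12 = G10 NAND G8 = LOW NAND LOW = HIGH
G13 = G12 NAND I2 = HIGH NAND LOW = HIGH
G16 = G13 NAND G12 = HIGH NAND HIGH = LOW
G17 = G16 NAND G10 = LOW NAND LOW = HIGH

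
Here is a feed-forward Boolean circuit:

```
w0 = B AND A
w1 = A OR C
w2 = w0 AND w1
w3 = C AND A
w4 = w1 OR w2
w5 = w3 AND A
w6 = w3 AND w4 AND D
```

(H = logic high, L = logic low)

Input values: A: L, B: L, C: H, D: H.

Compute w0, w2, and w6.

w0 = B AND A = L AND L = L
w1 = A OR C = L OR H = H
w2 = w0 AND w1 = L AND H = L
w3 = C AND A = H AND L = L
w4 = w1 OR w2 = H OR L = H
w6 = w3 AND w4 AND D = L AND H AND H = L

w0 = L, w2 = L, w6 = L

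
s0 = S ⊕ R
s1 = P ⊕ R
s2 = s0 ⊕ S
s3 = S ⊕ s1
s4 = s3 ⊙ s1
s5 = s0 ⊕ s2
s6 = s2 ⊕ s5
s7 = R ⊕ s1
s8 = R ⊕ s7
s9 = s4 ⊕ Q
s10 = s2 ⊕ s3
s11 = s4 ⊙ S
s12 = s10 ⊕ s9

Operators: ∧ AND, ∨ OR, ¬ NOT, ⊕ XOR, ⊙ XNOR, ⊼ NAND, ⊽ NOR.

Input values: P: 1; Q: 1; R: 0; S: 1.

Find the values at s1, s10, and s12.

s0 = S XOR R = 1 XOR 0 = 1
s1 = P XOR R = 1 XOR 0 = 1
s2 = s0 XOR S = 1 XOR 1 = 0
s3 = S XOR s1 = 1 XOR 1 = 0
s4 = s3 XNOR s1 = 0 XNOR 1 = 0
s9 = s4 XOR Q = 0 XOR 1 = 1
s10 = s2 XOR s3 = 0 XOR 0 = 0
s12 = s10 XOR s9 = 0 XOR 1 = 1

s1 = 1, s10 = 0, s12 = 1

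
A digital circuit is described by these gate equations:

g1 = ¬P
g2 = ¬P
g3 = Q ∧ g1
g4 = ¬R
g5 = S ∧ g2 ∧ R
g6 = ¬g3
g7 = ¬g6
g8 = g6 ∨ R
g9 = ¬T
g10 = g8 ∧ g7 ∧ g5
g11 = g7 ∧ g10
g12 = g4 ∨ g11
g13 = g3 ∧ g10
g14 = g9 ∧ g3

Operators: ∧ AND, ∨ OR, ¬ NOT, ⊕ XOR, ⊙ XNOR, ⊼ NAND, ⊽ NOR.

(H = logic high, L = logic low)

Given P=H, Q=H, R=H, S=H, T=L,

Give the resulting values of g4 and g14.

g4 = L, g14 = L

g1 = NOT P = NOT H = L
g3 = Q AND g1 = H AND L = L
g4 = NOT R = NOT H = L
g9 = NOT T = NOT L = H
g14 = g9 AND g3 = H AND L = L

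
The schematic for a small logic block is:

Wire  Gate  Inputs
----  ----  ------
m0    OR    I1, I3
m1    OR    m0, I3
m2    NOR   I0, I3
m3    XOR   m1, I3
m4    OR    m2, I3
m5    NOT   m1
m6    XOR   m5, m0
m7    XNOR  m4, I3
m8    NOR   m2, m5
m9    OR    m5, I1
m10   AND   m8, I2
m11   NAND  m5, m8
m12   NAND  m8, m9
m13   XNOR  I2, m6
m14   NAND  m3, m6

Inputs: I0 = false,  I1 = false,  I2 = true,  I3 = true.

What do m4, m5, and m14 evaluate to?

m4 = true, m5 = false, m14 = true

m0 = I1 OR I3 = false OR true = true
m1 = m0 OR I3 = true OR true = true
m2 = I0 NOR I3 = false NOR true = false
m3 = m1 XOR I3 = true XOR true = false
m4 = m2 OR I3 = false OR true = true
m5 = NOT m1 = NOT true = false
m6 = m5 XOR m0 = false XOR true = true
m14 = m3 NAND m6 = false NAND true = true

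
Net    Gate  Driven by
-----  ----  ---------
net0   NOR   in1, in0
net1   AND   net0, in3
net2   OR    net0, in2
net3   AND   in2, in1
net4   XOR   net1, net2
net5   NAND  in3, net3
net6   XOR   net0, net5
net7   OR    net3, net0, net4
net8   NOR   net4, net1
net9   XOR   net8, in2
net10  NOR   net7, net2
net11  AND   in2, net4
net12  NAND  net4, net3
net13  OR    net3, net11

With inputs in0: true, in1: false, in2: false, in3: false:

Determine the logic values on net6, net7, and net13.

net6 = true  net7 = false  net13 = false

net0 = in1 NOR in0 = false NOR true = false
net1 = net0 AND in3 = false AND false = false
net2 = net0 OR in2 = false OR false = false
net3 = in2 AND in1 = false AND false = false
net4 = net1 XOR net2 = false XOR false = false
net5 = in3 NAND net3 = false NAND false = true
net6 = net0 XOR net5 = false XOR true = true
net7 = net3 OR net0 OR net4 = false OR false OR false = false
net11 = in2 AND net4 = false AND false = false
net13 = net3 OR net11 = false OR false = false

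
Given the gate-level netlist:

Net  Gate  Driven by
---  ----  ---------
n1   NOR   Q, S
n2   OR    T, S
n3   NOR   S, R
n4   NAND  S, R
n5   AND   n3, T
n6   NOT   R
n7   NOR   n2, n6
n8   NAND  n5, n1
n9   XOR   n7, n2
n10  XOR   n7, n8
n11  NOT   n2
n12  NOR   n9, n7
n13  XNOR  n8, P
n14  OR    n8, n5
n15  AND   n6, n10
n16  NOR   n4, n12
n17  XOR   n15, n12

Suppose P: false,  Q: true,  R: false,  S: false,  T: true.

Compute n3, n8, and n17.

n3 = true; n8 = true; n17 = true

n1 = Q NOR S = true NOR false = false
n2 = T OR S = true OR false = true
n3 = S NOR R = false NOR false = true
n5 = n3 AND T = true AND true = true
n6 = NOT R = NOT false = true
n7 = n2 NOR n6 = true NOR true = false
n8 = n5 NAND n1 = true NAND false = true
n9 = n7 XOR n2 = false XOR true = true
n10 = n7 XOR n8 = false XOR true = true
n12 = n9 NOR n7 = true NOR false = false
n15 = n6 AND n10 = true AND true = true
n17 = n15 XOR n12 = true XOR false = true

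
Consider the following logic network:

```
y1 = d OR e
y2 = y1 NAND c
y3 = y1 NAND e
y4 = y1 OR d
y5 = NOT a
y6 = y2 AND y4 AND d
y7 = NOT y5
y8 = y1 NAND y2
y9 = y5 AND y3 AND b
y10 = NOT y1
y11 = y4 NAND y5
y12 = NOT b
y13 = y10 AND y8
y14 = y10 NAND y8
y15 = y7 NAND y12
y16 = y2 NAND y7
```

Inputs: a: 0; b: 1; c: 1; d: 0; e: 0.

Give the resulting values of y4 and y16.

y1 = d OR e = 0 OR 0 = 0
y2 = y1 NAND c = 0 NAND 1 = 1
y4 = y1 OR d = 0 OR 0 = 0
y5 = NOT a = NOT 0 = 1
y7 = NOT y5 = NOT 1 = 0
y16 = y2 NAND y7 = 1 NAND 0 = 1

y4 = 0; y16 = 1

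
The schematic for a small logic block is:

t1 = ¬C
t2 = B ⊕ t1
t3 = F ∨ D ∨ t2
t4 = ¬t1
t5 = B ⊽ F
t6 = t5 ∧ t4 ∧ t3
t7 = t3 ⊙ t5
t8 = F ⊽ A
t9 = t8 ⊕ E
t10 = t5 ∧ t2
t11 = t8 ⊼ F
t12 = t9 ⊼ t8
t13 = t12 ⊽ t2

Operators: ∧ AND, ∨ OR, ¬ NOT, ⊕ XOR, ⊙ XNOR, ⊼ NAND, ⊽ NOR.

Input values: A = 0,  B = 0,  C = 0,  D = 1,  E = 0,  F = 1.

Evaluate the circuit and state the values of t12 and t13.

t12 = 1; t13 = 0

t1 = NOT C = NOT 0 = 1
t2 = B XOR t1 = 0 XOR 1 = 1
t8 = F NOR A = 1 NOR 0 = 0
t9 = t8 XOR E = 0 XOR 0 = 0
t12 = t9 NAND t8 = 0 NAND 0 = 1
t13 = t12 NOR t2 = 1 NOR 1 = 0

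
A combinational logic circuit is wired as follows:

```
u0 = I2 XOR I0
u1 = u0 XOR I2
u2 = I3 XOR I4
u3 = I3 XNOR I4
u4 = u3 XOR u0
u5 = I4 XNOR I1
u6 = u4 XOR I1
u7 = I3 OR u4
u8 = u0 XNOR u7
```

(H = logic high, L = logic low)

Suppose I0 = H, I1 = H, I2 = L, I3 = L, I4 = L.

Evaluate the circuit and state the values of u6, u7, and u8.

u0 = I2 XOR I0 = L XOR H = H
u3 = I3 XNOR I4 = L XNOR L = H
u4 = u3 XOR u0 = H XOR H = L
u6 = u4 XOR I1 = L XOR H = H
u7 = I3 OR u4 = L OR L = L
u8 = u0 XNOR u7 = H XNOR L = L

u6 = H, u7 = L, u8 = L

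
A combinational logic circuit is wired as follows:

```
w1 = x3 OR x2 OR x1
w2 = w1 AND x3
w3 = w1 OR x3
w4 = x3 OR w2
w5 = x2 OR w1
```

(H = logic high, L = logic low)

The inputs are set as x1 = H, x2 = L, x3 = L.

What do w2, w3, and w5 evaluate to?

w2 = L, w3 = H, w5 = H

w1 = x3 OR x2 OR x1 = L OR L OR H = H
w2 = w1 AND x3 = H AND L = L
w3 = w1 OR x3 = H OR L = H
w5 = x2 OR w1 = L OR H = H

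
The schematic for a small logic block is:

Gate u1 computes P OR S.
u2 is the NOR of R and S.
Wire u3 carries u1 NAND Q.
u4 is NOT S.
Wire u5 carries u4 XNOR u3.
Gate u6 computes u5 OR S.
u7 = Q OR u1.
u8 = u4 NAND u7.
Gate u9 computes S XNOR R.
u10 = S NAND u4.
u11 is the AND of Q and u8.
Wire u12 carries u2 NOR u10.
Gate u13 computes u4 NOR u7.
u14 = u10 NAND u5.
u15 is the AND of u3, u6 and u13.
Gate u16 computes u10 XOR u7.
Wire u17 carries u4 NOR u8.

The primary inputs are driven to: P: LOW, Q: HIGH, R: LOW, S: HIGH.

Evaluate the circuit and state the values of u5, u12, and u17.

u5 = HIGH; u12 = LOW; u17 = LOW

u1 = P OR S = LOW OR HIGH = HIGH
u2 = R NOR S = LOW NOR HIGH = LOW
u3 = u1 NAND Q = HIGH NAND HIGH = LOW
u4 = NOT S = NOT HIGH = LOW
u5 = u4 XNOR u3 = LOW XNOR LOW = HIGH
u7 = Q OR u1 = HIGH OR HIGH = HIGH
u8 = u4 NAND u7 = LOW NAND HIGH = HIGH
u10 = S NAND u4 = HIGH NAND LOW = HIGH
u12 = u2 NOR u10 = LOW NOR HIGH = LOW
u17 = u4 NOR u8 = LOW NOR HIGH = LOW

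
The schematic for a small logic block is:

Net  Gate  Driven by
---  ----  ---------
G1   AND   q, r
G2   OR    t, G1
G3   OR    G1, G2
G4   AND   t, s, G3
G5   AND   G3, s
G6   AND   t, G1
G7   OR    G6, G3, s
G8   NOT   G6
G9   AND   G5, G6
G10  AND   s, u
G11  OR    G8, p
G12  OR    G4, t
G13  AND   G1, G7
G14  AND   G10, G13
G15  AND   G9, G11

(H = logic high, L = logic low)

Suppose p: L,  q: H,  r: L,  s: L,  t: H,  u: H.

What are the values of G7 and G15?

G7 = H  G15 = L

G1 = q AND r = H AND L = L
G2 = t OR G1 = H OR L = H
G3 = G1 OR G2 = L OR H = H
G5 = G3 AND s = H AND L = L
G6 = t AND G1 = H AND L = L
G7 = G6 OR G3 OR s = L OR H OR L = H
G8 = NOT G6 = NOT L = H
G9 = G5 AND G6 = L AND L = L
G11 = G8 OR p = H OR L = H
G15 = G9 AND G11 = L AND H = L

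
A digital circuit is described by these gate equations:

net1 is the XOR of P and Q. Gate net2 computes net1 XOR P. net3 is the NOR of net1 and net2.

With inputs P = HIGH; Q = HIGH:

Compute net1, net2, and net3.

net1 = LOW; net2 = HIGH; net3 = LOW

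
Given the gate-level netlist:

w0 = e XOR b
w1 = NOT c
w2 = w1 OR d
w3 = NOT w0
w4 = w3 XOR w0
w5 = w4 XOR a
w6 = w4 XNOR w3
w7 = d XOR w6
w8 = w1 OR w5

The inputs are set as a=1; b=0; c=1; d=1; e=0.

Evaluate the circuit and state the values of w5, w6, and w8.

w0 = e XOR b = 0 XOR 0 = 0
w1 = NOT c = NOT 1 = 0
w3 = NOT w0 = NOT 0 = 1
w4 = w3 XOR w0 = 1 XOR 0 = 1
w5 = w4 XOR a = 1 XOR 1 = 0
w6 = w4 XNOR w3 = 1 XNOR 1 = 1
w8 = w1 OR w5 = 0 OR 0 = 0

w5 = 0; w6 = 1; w8 = 0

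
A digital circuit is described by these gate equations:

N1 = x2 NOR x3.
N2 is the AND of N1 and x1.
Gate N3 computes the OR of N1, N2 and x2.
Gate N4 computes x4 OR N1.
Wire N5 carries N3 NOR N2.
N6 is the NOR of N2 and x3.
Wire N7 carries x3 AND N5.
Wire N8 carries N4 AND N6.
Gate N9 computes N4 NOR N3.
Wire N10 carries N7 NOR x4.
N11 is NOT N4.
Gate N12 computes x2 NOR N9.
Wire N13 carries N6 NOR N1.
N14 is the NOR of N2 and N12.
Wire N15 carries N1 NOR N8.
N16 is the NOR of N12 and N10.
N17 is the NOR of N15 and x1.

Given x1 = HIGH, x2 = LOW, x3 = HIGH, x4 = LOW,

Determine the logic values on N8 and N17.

N8 = LOW, N17 = LOW

N1 = x2 NOR x3 = LOW NOR HIGH = LOW
N2 = N1 AND x1 = LOW AND HIGH = LOW
N4 = x4 OR N1 = LOW OR LOW = LOW
N6 = N2 NOR x3 = LOW NOR HIGH = LOW
N8 = N4 AND N6 = LOW AND LOW = LOW
N15 = N1 NOR N8 = LOW NOR LOW = HIGH
N17 = N15 NOR x1 = HIGH NOR HIGH = LOW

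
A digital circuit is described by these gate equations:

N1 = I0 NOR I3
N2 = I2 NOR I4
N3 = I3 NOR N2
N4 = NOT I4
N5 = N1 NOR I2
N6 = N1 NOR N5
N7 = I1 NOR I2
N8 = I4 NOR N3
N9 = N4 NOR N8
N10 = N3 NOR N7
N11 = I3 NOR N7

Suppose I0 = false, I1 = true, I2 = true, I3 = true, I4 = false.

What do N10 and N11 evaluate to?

N10 = true, N11 = false

N2 = I2 NOR I4 = true NOR false = false
N3 = I3 NOR N2 = true NOR false = false
N7 = I1 NOR I2 = true NOR true = false
N10 = N3 NOR N7 = false NOR false = true
N11 = I3 NOR N7 = true NOR false = false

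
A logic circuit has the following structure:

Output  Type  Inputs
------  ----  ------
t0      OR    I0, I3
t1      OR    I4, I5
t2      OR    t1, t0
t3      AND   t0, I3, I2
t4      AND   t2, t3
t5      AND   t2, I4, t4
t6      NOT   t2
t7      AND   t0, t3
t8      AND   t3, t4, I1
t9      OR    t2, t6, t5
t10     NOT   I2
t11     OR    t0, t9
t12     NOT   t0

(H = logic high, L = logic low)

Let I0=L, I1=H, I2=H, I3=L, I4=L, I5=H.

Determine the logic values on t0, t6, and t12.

t0 = L  t6 = L  t12 = H

t0 = I0 OR I3 = L OR L = L
t1 = I4 OR I5 = L OR H = H
t2 = t1 OR t0 = H OR L = H
t6 = NOT t2 = NOT H = L
t12 = NOT t0 = NOT L = H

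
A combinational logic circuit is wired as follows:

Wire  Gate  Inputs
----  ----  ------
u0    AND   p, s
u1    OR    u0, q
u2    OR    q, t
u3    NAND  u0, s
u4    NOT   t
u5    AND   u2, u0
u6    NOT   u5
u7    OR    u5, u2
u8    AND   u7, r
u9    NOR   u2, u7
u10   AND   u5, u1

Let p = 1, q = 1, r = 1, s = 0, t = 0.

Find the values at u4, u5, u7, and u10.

u4 = 1; u5 = 0; u7 = 1; u10 = 0

u0 = p AND s = 1 AND 0 = 0
u1 = u0 OR q = 0 OR 1 = 1
u2 = q OR t = 1 OR 0 = 1
u4 = NOT t = NOT 0 = 1
u5 = u2 AND u0 = 1 AND 0 = 0
u7 = u5 OR u2 = 0 OR 1 = 1
u10 = u5 AND u1 = 0 AND 1 = 0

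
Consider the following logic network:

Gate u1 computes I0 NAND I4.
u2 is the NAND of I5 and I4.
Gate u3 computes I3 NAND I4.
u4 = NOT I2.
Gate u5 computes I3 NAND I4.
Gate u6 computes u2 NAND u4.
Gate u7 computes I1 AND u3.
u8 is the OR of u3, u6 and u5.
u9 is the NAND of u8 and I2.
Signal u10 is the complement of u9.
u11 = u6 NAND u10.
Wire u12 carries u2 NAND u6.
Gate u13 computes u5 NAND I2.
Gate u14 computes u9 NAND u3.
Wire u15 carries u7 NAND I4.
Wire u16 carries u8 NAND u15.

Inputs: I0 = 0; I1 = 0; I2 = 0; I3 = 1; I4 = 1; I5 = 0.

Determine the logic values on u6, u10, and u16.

u6 = 0; u10 = 0; u16 = 1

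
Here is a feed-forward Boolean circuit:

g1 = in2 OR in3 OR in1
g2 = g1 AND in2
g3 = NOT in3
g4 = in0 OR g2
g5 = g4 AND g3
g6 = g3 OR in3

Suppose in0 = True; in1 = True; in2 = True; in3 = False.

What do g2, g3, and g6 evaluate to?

g2 = True, g3 = True, g6 = True

g1 = in2 OR in3 OR in1 = True OR False OR True = True
g2 = g1 AND in2 = True AND True = True
g3 = NOT in3 = NOT False = True
g6 = g3 OR in3 = True OR False = True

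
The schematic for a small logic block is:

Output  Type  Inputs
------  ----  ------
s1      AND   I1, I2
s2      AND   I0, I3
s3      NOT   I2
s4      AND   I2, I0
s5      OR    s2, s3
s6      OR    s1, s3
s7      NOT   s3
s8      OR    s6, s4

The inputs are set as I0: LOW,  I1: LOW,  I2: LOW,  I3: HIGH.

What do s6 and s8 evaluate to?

s1 = I1 AND I2 = LOW AND LOW = LOW
s3 = NOT I2 = NOT LOW = HIGH
s4 = I2 AND I0 = LOW AND LOW = LOW
s6 = s1 OR s3 = LOW OR HIGH = HIGH
s8 = s6 OR s4 = HIGH OR LOW = HIGH

s6 = HIGH  s8 = HIGH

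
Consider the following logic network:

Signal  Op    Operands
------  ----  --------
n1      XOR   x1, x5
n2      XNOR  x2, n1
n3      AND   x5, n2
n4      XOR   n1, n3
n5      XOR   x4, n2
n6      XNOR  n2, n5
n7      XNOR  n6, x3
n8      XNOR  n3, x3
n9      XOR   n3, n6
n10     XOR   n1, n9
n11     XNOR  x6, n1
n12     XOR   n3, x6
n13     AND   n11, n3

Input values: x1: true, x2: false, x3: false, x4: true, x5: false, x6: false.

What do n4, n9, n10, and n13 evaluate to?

n4 = true, n9 = false, n10 = true, n13 = false

n1 = x1 XOR x5 = true XOR false = true
n2 = x2 XNOR n1 = false XNOR true = false
n3 = x5 AND n2 = false AND false = false
n4 = n1 XOR n3 = true XOR false = true
n5 = x4 XOR n2 = true XOR false = true
n6 = n2 XNOR n5 = false XNOR true = false
n9 = n3 XOR n6 = false XOR false = false
n10 = n1 XOR n9 = true XOR false = true
n11 = x6 XNOR n1 = false XNOR true = false
n13 = n11 AND n3 = false AND false = false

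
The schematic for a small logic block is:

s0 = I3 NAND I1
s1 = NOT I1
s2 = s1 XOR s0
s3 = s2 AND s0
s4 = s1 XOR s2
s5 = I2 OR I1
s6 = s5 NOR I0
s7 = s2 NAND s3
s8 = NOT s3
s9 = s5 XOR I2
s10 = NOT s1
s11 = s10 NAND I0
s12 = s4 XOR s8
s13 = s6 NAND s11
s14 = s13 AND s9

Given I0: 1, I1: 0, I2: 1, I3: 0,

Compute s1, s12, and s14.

s0 = I3 NAND I1 = 0 NAND 0 = 1
s1 = NOT I1 = NOT 0 = 1
s2 = s1 XOR s0 = 1 XOR 1 = 0
s3 = s2 AND s0 = 0 AND 1 = 0
s4 = s1 XOR s2 = 1 XOR 0 = 1
s5 = I2 OR I1 = 1 OR 0 = 1
s6 = s5 NOR I0 = 1 NOR 1 = 0
s8 = NOT s3 = NOT 0 = 1
s9 = s5 XOR I2 = 1 XOR 1 = 0
s10 = NOT s1 = NOT 1 = 0
s11 = s10 NAND I0 = 0 NAND 1 = 1
s12 = s4 XOR s8 = 1 XOR 1 = 0
s13 = s6 NAND s11 = 0 NAND 1 = 1
s14 = s13 AND s9 = 1 AND 0 = 0

s1 = 1  s12 = 0  s14 = 0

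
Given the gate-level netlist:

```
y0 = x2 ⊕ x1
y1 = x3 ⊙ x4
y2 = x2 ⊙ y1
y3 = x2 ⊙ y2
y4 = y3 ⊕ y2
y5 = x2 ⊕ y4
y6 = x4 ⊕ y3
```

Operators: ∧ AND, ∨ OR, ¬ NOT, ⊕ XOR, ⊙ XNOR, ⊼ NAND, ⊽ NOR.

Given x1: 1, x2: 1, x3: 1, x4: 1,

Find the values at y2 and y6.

y2 = 1; y6 = 0

y1 = x3 XNOR x4 = 1 XNOR 1 = 1
y2 = x2 XNOR y1 = 1 XNOR 1 = 1
y3 = x2 XNOR y2 = 1 XNOR 1 = 1
y6 = x4 XOR y3 = 1 XOR 1 = 0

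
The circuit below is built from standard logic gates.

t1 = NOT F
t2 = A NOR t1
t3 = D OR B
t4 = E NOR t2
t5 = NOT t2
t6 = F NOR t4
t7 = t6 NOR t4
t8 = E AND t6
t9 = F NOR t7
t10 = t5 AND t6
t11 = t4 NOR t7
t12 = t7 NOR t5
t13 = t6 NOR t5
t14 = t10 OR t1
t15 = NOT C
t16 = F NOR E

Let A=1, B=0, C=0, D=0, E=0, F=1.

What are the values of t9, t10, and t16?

t1 = NOT F = NOT 1 = 0
t2 = A NOR t1 = 1 NOR 0 = 0
t4 = E NOR t2 = 0 NOR 0 = 1
t5 = NOT t2 = NOT 0 = 1
t6 = F NOR t4 = 1 NOR 1 = 0
t7 = t6 NOR t4 = 0 NOR 1 = 0
t9 = F NOR t7 = 1 NOR 0 = 0
t10 = t5 AND t6 = 1 AND 0 = 0
t16 = F NOR E = 1 NOR 0 = 0

t9 = 0, t10 = 0, t16 = 0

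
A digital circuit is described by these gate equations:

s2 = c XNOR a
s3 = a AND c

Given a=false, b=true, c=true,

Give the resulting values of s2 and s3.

s2 = false, s3 = false

s2 = true XNOR false = false
s3 = false AND true = false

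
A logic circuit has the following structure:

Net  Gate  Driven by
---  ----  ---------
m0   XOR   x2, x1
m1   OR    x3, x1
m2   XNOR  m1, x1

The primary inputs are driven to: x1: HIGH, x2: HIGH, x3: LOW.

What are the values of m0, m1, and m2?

m0 = x2 XOR x1 = HIGH XOR HIGH = LOW
m1 = x3 OR x1 = LOW OR HIGH = HIGH
m2 = m1 XNOR x1 = HIGH XNOR HIGH = HIGH

m0 = LOW; m1 = HIGH; m2 = HIGH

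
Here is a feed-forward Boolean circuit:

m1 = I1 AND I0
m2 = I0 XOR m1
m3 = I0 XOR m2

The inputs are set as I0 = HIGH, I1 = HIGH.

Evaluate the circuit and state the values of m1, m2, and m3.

m1 = HIGH; m2 = LOW; m3 = HIGH

m1 = I1 AND I0 = HIGH AND HIGH = HIGH
m2 = I0 XOR m1 = HIGH XOR HIGH = LOW
m3 = I0 XOR m2 = HIGH XOR LOW = HIGH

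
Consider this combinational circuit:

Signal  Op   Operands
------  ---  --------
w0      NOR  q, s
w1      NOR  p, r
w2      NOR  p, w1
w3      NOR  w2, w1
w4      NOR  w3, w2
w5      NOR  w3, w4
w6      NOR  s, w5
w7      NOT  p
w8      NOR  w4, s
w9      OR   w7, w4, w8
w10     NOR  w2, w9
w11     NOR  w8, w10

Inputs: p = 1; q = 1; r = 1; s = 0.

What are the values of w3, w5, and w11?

w1 = p NOR r = 1 NOR 1 = 0
w2 = p NOR w1 = 1 NOR 0 = 0
w3 = w2 NOR w1 = 0 NOR 0 = 1
w4 = w3 NOR w2 = 1 NOR 0 = 0
w5 = w3 NOR w4 = 1 NOR 0 = 0
w7 = NOT p = NOT 1 = 0
w8 = w4 NOR s = 0 NOR 0 = 1
w9 = w7 OR w4 OR w8 = 0 OR 0 OR 1 = 1
w10 = w2 NOR w9 = 0 NOR 1 = 0
w11 = w8 NOR w10 = 1 NOR 0 = 0

w3 = 1  w5 = 0  w11 = 0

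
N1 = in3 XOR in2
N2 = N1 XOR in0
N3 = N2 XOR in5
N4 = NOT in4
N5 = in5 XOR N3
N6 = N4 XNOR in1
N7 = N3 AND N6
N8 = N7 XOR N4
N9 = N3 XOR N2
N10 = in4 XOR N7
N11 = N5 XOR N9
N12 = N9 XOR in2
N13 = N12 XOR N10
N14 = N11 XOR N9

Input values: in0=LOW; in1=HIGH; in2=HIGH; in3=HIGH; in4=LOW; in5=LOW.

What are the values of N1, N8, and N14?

N1 = in3 XOR in2 = HIGH XOR HIGH = LOW
N2 = N1 XOR in0 = LOW XOR LOW = LOW
N3 = N2 XOR in5 = LOW XOR LOW = LOW
N4 = NOT in4 = NOT LOW = HIGH
N5 = in5 XOR N3 = LOW XOR LOW = LOW
N6 = N4 XNOR in1 = HIGH XNOR HIGH = HIGH
N7 = N3 AND N6 = LOW AND HIGH = LOW
N8 = N7 XOR N4 = LOW XOR HIGH = HIGH
N9 = N3 XOR N2 = LOW XOR LOW = LOW
N11 = N5 XOR N9 = LOW XOR LOW = LOW
N14 = N11 XOR N9 = LOW XOR LOW = LOW

N1 = LOW  N8 = HIGH  N14 = LOW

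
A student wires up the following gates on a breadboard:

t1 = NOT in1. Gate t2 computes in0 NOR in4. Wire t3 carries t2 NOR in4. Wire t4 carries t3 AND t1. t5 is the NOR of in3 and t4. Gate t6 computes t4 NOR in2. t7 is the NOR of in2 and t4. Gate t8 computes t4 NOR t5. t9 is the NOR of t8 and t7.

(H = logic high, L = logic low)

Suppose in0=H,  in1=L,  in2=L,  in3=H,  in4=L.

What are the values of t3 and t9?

t3 = H; t9 = H

t1 = NOT in1 = NOT L = H
t2 = in0 NOR in4 = H NOR L = L
t3 = t2 NOR in4 = L NOR L = H
t4 = t3 AND t1 = H AND H = H
t5 = in3 NOR t4 = H NOR H = L
t7 = in2 NOR t4 = L NOR H = L
t8 = t4 NOR t5 = H NOR L = L
t9 = t8 NOR t7 = L NOR L = H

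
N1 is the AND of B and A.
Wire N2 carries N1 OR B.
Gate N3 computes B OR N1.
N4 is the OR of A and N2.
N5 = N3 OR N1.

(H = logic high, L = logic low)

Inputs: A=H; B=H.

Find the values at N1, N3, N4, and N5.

N1 = B AND A = H AND H = H
N2 = N1 OR B = H OR H = H
N3 = B OR N1 = H OR H = H
N4 = A OR N2 = H OR H = H
N5 = N3 OR N1 = H OR H = H

N1 = H, N3 = H, N4 = H, N5 = H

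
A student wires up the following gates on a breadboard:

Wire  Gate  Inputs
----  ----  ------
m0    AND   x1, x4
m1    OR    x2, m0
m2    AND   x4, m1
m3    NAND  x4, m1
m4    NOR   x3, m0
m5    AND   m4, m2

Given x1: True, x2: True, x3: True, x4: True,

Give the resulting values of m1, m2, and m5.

m1 = True; m2 = True; m5 = False

m0 = x1 AND x4 = True AND True = True
m1 = x2 OR m0 = True OR True = True
m2 = x4 AND m1 = True AND True = True
m4 = x3 NOR m0 = True NOR True = False
m5 = m4 AND m2 = False AND True = False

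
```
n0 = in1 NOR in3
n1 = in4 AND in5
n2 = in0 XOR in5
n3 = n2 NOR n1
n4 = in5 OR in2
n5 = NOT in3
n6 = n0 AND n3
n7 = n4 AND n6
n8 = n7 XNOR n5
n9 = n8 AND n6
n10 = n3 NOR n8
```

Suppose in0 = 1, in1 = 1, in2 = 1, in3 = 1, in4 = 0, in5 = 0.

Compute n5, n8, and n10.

n0 = in1 NOR in3 = 1 NOR 1 = 0
n1 = in4 AND in5 = 0 AND 0 = 0
n2 = in0 XOR in5 = 1 XOR 0 = 1
n3 = n2 NOR n1 = 1 NOR 0 = 0
n4 = in5 OR in2 = 0 OR 1 = 1
n5 = NOT in3 = NOT 1 = 0
n6 = n0 AND n3 = 0 AND 0 = 0
n7 = n4 AND n6 = 1 AND 0 = 0
n8 = n7 XNOR n5 = 0 XNOR 0 = 1
n10 = n3 NOR n8 = 0 NOR 1 = 0

n5 = 0; n8 = 1; n10 = 0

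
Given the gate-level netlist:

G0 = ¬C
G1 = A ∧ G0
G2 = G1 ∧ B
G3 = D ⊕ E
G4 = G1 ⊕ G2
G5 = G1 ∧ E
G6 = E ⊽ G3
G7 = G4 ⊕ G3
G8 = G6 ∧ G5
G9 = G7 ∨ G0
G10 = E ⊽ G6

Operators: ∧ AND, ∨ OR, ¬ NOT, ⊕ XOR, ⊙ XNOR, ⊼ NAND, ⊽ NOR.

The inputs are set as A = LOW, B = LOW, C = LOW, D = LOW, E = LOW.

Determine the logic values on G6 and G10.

G3 = D XOR E = LOW XOR LOW = LOW
G6 = E NOR G3 = LOW NOR LOW = HIGH
G10 = E NOR G6 = LOW NOR HIGH = LOW

G6 = HIGH; G10 = LOW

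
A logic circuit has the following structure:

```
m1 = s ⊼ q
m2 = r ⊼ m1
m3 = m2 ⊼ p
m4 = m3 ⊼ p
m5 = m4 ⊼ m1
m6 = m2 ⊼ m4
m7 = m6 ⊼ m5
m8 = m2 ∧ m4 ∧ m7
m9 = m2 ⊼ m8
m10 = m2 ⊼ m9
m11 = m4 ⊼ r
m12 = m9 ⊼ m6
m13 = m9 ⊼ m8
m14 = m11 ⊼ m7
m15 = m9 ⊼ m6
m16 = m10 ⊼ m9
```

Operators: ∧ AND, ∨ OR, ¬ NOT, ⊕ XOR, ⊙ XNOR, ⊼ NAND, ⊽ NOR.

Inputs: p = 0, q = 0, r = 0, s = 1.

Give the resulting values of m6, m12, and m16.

m6 = 0; m12 = 1; m16 = 1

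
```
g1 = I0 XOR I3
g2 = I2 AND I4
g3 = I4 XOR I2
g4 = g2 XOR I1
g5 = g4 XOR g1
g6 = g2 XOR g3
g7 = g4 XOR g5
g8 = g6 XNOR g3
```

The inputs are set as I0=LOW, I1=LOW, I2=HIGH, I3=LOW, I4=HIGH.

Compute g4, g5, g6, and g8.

g4 = HIGH, g5 = HIGH, g6 = HIGH, g8 = LOW

g1 = I0 XOR I3 = LOW XOR LOW = LOW
g2 = I2 AND I4 = HIGH AND HIGH = HIGH
g3 = I4 XOR I2 = HIGH XOR HIGH = LOW
g4 = g2 XOR I1 = HIGH XOR LOW = HIGH
g5 = g4 XOR g1 = HIGH XOR LOW = HIGH
g6 = g2 XOR g3 = HIGH XOR LOW = HIGH
g8 = g6 XNOR g3 = HIGH XNOR LOW = LOW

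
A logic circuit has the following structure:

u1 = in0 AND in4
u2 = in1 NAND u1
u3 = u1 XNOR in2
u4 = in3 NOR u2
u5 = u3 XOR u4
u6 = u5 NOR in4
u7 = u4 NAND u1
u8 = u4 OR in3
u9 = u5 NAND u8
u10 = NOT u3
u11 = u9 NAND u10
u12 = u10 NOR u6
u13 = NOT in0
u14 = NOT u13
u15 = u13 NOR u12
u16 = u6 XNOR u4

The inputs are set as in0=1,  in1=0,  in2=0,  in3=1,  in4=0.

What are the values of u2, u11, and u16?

u2 = 1, u11 = 1, u16 = 1

u1 = in0 AND in4 = 1 AND 0 = 0
u2 = in1 NAND u1 = 0 NAND 0 = 1
u3 = u1 XNOR in2 = 0 XNOR 0 = 1
u4 = in3 NOR u2 = 1 NOR 1 = 0
u5 = u3 XOR u4 = 1 XOR 0 = 1
u6 = u5 NOR in4 = 1 NOR 0 = 0
u8 = u4 OR in3 = 0 OR 1 = 1
u9 = u5 NAND u8 = 1 NAND 1 = 0
u10 = NOT u3 = NOT 1 = 0
u11 = u9 NAND u10 = 0 NAND 0 = 1
u16 = u6 XNOR u4 = 0 XNOR 0 = 1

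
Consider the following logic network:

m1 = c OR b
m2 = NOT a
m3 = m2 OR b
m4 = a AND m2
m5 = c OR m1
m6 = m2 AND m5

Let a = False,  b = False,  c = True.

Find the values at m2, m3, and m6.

m1 = c OR b = True OR False = True
m2 = NOT a = NOT False = True
m3 = m2 OR b = True OR False = True
m5 = c OR m1 = True OR True = True
m6 = m2 AND m5 = True AND True = True

m2 = True  m3 = True  m6 = True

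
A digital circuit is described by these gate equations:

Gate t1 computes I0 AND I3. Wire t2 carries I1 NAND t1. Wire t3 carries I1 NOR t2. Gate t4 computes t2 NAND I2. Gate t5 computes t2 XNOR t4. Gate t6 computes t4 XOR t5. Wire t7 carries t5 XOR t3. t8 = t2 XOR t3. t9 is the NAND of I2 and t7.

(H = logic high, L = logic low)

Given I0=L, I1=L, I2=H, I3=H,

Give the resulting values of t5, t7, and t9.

t5 = L; t7 = L; t9 = H

t1 = I0 AND I3 = L AND H = L
t2 = I1 NAND t1 = L NAND L = H
t3 = I1 NOR t2 = L NOR H = L
t4 = t2 NAND I2 = H NAND H = L
t5 = t2 XNOR t4 = H XNOR L = L
t7 = t5 XOR t3 = L XOR L = L
t9 = I2 NAND t7 = H NAND L = H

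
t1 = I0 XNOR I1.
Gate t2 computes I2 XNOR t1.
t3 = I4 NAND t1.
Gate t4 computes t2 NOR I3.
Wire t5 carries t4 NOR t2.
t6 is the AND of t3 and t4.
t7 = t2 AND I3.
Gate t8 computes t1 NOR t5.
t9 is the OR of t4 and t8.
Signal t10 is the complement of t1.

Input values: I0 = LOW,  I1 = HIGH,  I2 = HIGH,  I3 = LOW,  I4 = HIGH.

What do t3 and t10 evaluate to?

t1 = I0 XNOR I1 = LOW XNOR HIGH = LOW
t3 = I4 NAND t1 = HIGH NAND LOW = HIGH
t10 = NOT t1 = NOT LOW = HIGH

t3 = HIGH, t10 = HIGH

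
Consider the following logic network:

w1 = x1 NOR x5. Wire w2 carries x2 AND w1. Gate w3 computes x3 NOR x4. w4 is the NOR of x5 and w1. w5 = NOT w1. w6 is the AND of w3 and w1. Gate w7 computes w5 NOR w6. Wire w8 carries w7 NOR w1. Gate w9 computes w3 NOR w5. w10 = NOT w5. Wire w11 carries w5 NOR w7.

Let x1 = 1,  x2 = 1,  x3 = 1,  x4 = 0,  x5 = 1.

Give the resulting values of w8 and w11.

w8 = 1  w11 = 0

w1 = x1 NOR x5 = 1 NOR 1 = 0
w3 = x3 NOR x4 = 1 NOR 0 = 0
w5 = NOT w1 = NOT 0 = 1
w6 = w3 AND w1 = 0 AND 0 = 0
w7 = w5 NOR w6 = 1 NOR 0 = 0
w8 = w7 NOR w1 = 0 NOR 0 = 1
w11 = w5 NOR w7 = 1 NOR 0 = 0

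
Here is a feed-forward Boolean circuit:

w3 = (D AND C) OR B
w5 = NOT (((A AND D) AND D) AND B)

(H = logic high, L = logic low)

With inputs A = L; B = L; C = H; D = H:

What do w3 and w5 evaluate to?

w3 = H, w5 = H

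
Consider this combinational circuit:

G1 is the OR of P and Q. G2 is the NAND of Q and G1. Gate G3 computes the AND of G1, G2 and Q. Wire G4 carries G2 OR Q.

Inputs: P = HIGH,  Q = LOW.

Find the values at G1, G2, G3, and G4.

G1 = P OR Q = HIGH OR LOW = HIGH
G2 = Q NAND G1 = LOW NAND HIGH = HIGH
G3 = G1 AND G2 AND Q = HIGH AND HIGH AND LOW = LOW
G4 = G2 OR Q = HIGH OR LOW = HIGH

G1 = HIGH  G2 = HIGH  G3 = LOW  G4 = HIGH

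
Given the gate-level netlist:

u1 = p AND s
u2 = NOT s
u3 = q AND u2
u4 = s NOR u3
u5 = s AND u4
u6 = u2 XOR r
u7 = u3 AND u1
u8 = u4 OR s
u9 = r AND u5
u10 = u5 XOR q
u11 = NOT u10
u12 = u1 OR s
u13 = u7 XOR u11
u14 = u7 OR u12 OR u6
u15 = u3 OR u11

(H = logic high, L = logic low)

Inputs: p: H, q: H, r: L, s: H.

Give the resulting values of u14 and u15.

u14 = H, u15 = L

u1 = p AND s = H AND H = H
u2 = NOT s = NOT H = L
u3 = q AND u2 = H AND L = L
u4 = s NOR u3 = H NOR L = L
u5 = s AND u4 = H AND L = L
u6 = u2 XOR r = L XOR L = L
u7 = u3 AND u1 = L AND H = L
u10 = u5 XOR q = L XOR H = H
u11 = NOT u10 = NOT H = L
u12 = u1 OR s = H OR H = H
u14 = u7 OR u12 OR u6 = L OR H OR L = H
u15 = u3 OR u11 = L OR L = L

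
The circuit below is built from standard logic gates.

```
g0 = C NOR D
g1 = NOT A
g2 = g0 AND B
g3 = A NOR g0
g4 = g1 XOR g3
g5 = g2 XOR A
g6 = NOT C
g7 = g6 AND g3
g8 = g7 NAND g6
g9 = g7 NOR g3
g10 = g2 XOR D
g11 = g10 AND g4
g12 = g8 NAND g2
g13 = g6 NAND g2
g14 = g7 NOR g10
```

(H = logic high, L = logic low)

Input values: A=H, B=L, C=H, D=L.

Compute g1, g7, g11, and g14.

g1 = L, g7 = L, g11 = L, g14 = H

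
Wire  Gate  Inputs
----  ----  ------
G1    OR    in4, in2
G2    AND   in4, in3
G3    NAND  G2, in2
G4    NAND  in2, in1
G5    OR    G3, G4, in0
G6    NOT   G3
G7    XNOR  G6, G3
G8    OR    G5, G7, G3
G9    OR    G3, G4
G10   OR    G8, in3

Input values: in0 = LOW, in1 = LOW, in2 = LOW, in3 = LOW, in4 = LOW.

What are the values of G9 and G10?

G2 = in4 AND in3 = LOW AND LOW = LOW
G3 = G2 NAND in2 = LOW NAND LOW = HIGH
G4 = in2 NAND in1 = LOW NAND LOW = HIGH
G5 = G3 OR G4 OR in0 = HIGH OR HIGH OR LOW = HIGH
G6 = NOT G3 = NOT HIGH = LOW
G7 = G6 XNOR G3 = LOW XNOR HIGH = LOW
G8 = G5 OR G7 OR G3 = HIGH OR LOW OR HIGH = HIGH
G9 = G3 OR G4 = HIGH OR HIGH = HIGH
G10 = G8 OR in3 = HIGH OR LOW = HIGH

G9 = HIGH  G10 = HIGH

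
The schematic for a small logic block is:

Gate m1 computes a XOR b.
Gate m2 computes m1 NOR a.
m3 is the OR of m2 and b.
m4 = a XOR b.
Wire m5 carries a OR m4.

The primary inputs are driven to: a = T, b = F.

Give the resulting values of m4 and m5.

m4 = a XOR b = T XOR F = T
m5 = a OR m4 = T OR T = T

m4 = T, m5 = T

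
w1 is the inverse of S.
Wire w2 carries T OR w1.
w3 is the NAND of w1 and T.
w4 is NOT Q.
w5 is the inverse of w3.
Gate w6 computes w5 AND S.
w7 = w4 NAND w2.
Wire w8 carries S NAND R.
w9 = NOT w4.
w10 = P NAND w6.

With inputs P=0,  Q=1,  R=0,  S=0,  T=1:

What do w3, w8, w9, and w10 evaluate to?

w3 = 0; w8 = 1; w9 = 1; w10 = 1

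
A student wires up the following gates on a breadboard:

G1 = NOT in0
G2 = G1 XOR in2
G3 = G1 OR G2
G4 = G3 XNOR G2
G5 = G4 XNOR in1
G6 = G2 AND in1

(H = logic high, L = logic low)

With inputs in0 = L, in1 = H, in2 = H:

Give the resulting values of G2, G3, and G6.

G1 = NOT in0 = NOT L = H
G2 = G1 XOR in2 = H XOR H = L
G3 = G1 OR G2 = H OR L = H
G6 = G2 AND in1 = L AND H = L

G2 = L; G3 = H; G6 = L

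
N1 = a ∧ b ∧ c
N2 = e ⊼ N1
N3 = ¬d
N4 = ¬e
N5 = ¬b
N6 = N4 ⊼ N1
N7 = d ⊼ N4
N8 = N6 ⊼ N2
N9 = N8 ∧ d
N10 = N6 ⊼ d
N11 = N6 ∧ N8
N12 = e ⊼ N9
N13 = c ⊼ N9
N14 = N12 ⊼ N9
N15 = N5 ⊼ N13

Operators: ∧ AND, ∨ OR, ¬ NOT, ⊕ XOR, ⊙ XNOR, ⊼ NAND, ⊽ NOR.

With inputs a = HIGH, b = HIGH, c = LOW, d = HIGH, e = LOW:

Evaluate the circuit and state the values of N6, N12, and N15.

N6 = HIGH  N12 = HIGH  N15 = HIGH

N1 = a AND b AND c = HIGH AND HIGH AND LOW = LOW
N2 = e NAND N1 = LOW NAND LOW = HIGH
N4 = NOT e = NOT LOW = HIGH
N5 = NOT b = NOT HIGH = LOW
N6 = N4 NAND N1 = HIGH NAND LOW = HIGH
N8 = N6 NAND N2 = HIGH NAND HIGH = LOW
N9 = N8 AND d = LOW AND HIGH = LOW
N12 = e NAND N9 = LOW NAND LOW = HIGH
N13 = c NAND N9 = LOW NAND LOW = HIGH
N15 = N5 NAND N13 = LOW NAND HIGH = HIGH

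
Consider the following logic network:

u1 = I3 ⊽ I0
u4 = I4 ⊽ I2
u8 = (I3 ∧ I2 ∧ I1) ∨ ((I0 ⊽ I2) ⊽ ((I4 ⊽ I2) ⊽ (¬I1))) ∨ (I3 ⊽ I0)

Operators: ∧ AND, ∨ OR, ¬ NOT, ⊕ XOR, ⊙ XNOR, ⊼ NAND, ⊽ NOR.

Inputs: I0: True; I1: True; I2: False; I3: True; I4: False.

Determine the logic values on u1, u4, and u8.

u1 = True ⊽ True = False
u4 = False ⊽ False = True
u8 = (True ∧ False ∧ True) ∨ ((True ⊽ False) ⊽ ((False ⊽ False) ⊽ (¬True))) ∨ (True ⊽ True) = True

u1 = False; u4 = True; u8 = True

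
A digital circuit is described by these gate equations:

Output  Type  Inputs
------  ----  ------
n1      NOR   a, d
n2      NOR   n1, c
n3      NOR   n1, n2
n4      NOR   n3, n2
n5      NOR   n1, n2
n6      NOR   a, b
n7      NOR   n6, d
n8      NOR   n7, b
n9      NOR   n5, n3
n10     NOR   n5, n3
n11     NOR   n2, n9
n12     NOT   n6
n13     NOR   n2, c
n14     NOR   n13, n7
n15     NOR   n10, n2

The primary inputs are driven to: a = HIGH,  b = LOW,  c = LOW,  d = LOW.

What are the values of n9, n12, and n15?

n9 = HIGH, n12 = HIGH, n15 = LOW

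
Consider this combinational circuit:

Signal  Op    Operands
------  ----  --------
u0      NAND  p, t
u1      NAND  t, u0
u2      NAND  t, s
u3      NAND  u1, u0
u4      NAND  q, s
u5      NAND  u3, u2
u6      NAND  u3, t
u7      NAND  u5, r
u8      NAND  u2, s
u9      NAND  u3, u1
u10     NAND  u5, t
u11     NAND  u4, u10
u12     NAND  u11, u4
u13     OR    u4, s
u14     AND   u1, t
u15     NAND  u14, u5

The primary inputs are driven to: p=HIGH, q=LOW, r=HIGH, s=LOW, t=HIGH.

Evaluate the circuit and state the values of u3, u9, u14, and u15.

u3 = HIGH; u9 = LOW; u14 = HIGH; u15 = HIGH

u0 = p NAND t = HIGH NAND HIGH = LOW
u1 = t NAND u0 = HIGH NAND LOW = HIGH
u2 = t NAND s = HIGH NAND LOW = HIGH
u3 = u1 NAND u0 = HIGH NAND LOW = HIGH
u5 = u3 NAND u2 = HIGH NAND HIGH = LOW
u9 = u3 NAND u1 = HIGH NAND HIGH = LOW
u14 = u1 AND t = HIGH AND HIGH = HIGH
u15 = u14 NAND u5 = HIGH NAND LOW = HIGH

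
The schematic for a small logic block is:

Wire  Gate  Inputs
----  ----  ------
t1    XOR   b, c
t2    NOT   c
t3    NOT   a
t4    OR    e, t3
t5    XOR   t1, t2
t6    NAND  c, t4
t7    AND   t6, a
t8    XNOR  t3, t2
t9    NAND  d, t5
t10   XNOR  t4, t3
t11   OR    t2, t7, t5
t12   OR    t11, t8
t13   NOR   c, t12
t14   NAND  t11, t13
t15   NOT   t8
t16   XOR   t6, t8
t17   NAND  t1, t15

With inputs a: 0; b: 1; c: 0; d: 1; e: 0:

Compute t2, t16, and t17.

t2 = 1; t16 = 0; t17 = 1

t1 = b XOR c = 1 XOR 0 = 1
t2 = NOT c = NOT 0 = 1
t3 = NOT a = NOT 0 = 1
t4 = e OR t3 = 0 OR 1 = 1
t6 = c NAND t4 = 0 NAND 1 = 1
t8 = t3 XNOR t2 = 1 XNOR 1 = 1
t15 = NOT t8 = NOT 1 = 0
t16 = t6 XOR t8 = 1 XOR 1 = 0
t17 = t1 NAND t15 = 1 NAND 0 = 1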